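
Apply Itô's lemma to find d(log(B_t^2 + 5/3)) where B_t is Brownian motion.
d(log(B_t^2 + 5/3)) = (3*(5 - 3*B_t^2)/(3*B_t^2 + 5)^2) dt + (6*B_t/(3*B_t^2 + 5)) dB_t

Itô's formula for f(B_t) gives d f(B_t) = f'(B_t) dB_t + (1/2) f''(B_t) dt. Compute derivatives of f(x) = log(x^2 + 5/3):
  f'(x)  = 6*x/(3*x^2 + 5)
  f''(x) = 6*(5 - 3*x^2)/(3*x^2 + 5)^2
Substitute x = B_t and multiply the f'' term by 1/2:
  drift     = (1/2) * (6*(5 - 3*x^2)/(3*x^2 + 5)^2) evaluated at B_t = 3*(5 - 3*B_t^2)/(3*B_t^2 + 5)^2
  diffusion = (6*x/(3*x^2 + 5)) evaluated at B_t = 6*B_t/(3*B_t^2 + 5)
Therefore d(log(B_t^2 + 5/3)) = (3*(5 - 3*B_t^2)/(3*B_t^2 + 5)^2) dt + (6*B_t/(3*B_t^2 + 5)) dB_t.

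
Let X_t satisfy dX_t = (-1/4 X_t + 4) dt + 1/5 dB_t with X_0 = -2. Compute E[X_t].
E[X_t] = 16 - 18*exp(-t/4)

Taking expectations and using E[dB_t] = 0, the mean m(t) = E[X_t] satisfies the ODE m'(t) = a m(t) + b with m(0) = x_0. With a = -1/4, b = 4, x_0 = -2, the solution is
  m(t) = x_0 * exp(a t) + (b/a) * (exp(a t) - 1)
       = (-2) * exp((-1/4) t) + (4/(-1/4)) * (exp((-1/4) t) - 1)
       = 16 - 18*exp(-t/4).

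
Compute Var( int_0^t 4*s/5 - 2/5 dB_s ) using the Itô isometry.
Var = 4*t*(4*t^2 - 6*t + 3)/75

The Itô integral of a deterministic integrand f(s) has mean 0 because each increment f(s) * (B_{s+ds} - B_s) has mean 0. By the Itô isometry:
  Var( int_0^t f(s) dB_s ) = E[ (int_0^t f(s) dB_s)^2 ] = int_0^t f(s)^2 ds.
Here f(s) = 4*s/5 - 2/5, so f(s)^2 = 4*(2*s - 1)^2/25. Integrate:
  int_0^t (4*(2*s - 1)^2/25) ds = 4*t*(4*t^2 - 6*t + 3)/75.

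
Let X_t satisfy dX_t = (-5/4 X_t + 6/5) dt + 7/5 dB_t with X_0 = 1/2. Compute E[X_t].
E[X_t] = 24/25 - 23*exp(-5*t/4)/50

Taking expectations and using E[dB_t] = 0, the mean m(t) = E[X_t] satisfies the ODE m'(t) = a m(t) + b with m(0) = x_0. With a = -5/4, b = 6/5, x_0 = 1/2, the solution is
  m(t) = x_0 * exp(a t) + (b/a) * (exp(a t) - 1)
       = (1/2) * exp((-5/4) t) + ((6/5)/(-5/4)) * (exp((-5/4) t) - 1)
       = 24/25 - 23*exp(-5*t/4)/50.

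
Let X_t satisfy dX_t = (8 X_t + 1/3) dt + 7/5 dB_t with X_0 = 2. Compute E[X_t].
E[X_t] = 49*exp(8*t)/24 - 1/24

Taking expectations and using E[dB_t] = 0, the mean m(t) = E[X_t] satisfies the ODE m'(t) = a m(t) + b with m(0) = x_0. With a = 8, b = 1/3, x_0 = 2, the solution is
  m(t) = x_0 * exp(a t) + (b/a) * (exp(a t) - 1)
       = 2 * exp(8 t) + ((1/3)/8) * (exp(8 t) - 1)
       = 49*exp(8*t)/24 - 1/24.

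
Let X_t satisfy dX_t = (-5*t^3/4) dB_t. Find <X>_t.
<X>_t = 25*t^7/112

For an Itô process dX_t = a(t) dt + b(t) dB_t, the quadratic variation is <X>_t = int_0^t b(s)^2 ds (the drift term does not contribute). Here b(s) = -5*s^3/4, so
  b(s)^2 = 25*s^6/16.
Integrating from 0 to t:
  <X>_t = int_0^t (25*s^6/16) ds = 25*t^7/112.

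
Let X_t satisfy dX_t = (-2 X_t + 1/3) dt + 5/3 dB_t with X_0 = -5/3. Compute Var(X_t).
Var(X_t) = 25/36 - 25*exp(-4*t)/36

The variance V(t) = Var(X_t) satisfies V'(t) = 2 a V(t) + c^2 with V(0) = 0 (drift coefficient is linear in X, diffusion is constant). With a = -2, c = 5/3, the solution is
  V(t) = (c^2 / (2 a)) * (exp(2 a t) - 1)
       = ((5/3)^2 / (2*(-2))) * (exp((-4) t) - 1)
       = 25/36 - 25*exp(-4*t)/36.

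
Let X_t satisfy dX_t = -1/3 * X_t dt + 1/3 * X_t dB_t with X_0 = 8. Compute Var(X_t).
Var(X_t) = (64*exp(t/9) - 64)*exp(-2*t/3)

For GBM dX = mu X dt + sigma X dB with X_0 = x_0, apply Itô to Y = log X: dY = (mu - sigma^2/2) dt + sigma dB, so Y_t = log(x_0) + (mu - sigma^2/2) t + sigma B_t and hence X_t = x_0 * exp((mu - sigma^2/2) t + sigma B_t).
With mu = -1/3, sigma = 1/3, x_0 = 8, this gives:
  X_t = 8 * exp((-7/18) * t + (1/3) * B_t).
Since sigma*B_t ~ Normal(0, sigma^2 t), E[exp(sigma*B_t)] = exp(sigma^2 t / 2); so E[X_t] = x_0 * exp((mu - sigma^2/2) t) * exp(sigma^2 t / 2) = x_0 * exp(mu t) = 8*exp(-t/3).
Var(X_t) = E[X_t^2] - (E[X_t])^2 = x_0^2 * exp(2 mu t) * (exp(sigma^2 t) - 1) = (64*exp(t/9) - 64)*exp(-2*t/3).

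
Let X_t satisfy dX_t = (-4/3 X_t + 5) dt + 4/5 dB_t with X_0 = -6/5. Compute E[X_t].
E[X_t] = 15/4 - 99*exp(-4*t/3)/20

Taking expectations and using E[dB_t] = 0, the mean m(t) = E[X_t] satisfies the ODE m'(t) = a m(t) + b with m(0) = x_0. With a = -4/3, b = 5, x_0 = -6/5, the solution is
  m(t) = x_0 * exp(a t) + (b/a) * (exp(a t) - 1)
       = (-6/5) * exp((-4/3) t) + (5/(-4/3)) * (exp((-4/3) t) - 1)
       = 15/4 - 99*exp(-4*t/3)/20.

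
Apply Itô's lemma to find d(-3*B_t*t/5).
d(-3*B_t*t/5) = (-3*B_t/5) dt + (-3*t/5) dB_t

Itô's formula for f(t, x): d f(t, B_t) = (f_t + (1/2) f_xx) dt + f_x dB_t. Compute partials of f(t, x) = -3*t*x/5:
  f_t(t,x)  = -3*x/5
  f_x(t,x)  = -3*t/5
  f_xx(t,x) = 0
Assemble drift = f_t + (1/2) f_xx = -3*x/5 and diffusion = f_x = -3*t/5. Substituting x = B_t:
  d(-3*B_t*t/5) = (-3*B_t/5) dt + (-3*t/5) dB_t.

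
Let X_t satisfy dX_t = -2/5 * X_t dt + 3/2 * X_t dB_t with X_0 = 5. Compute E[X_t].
E[X_t] = 5*exp(-2*t/5)

For GBM dX = mu X dt + sigma X dB with X_0 = x_0, apply Itô to Y = log X: dY = (mu - sigma^2/2) dt + sigma dB, so Y_t = log(x_0) + (mu - sigma^2/2) t + sigma B_t and hence X_t = x_0 * exp((mu - sigma^2/2) t + sigma B_t).
With mu = -2/5, sigma = 3/2, x_0 = 5, this gives:
  X_t = 5 * exp((-61/40) * t + (3/2) * B_t).
Since sigma*B_t ~ Normal(0, sigma^2 t), E[exp(sigma*B_t)] = exp(sigma^2 t / 2); so E[X_t] = x_0 * exp((mu - sigma^2/2) t) * exp(sigma^2 t / 2) = x_0 * exp(mu t) = 5*exp(-2*t/5).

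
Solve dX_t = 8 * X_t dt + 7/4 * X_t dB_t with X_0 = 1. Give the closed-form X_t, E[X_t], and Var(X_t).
X_t = 1 * exp((207/32) t + (7/4) B_t); E[X_t] = exp(8*t); Var(X_t) = exp(305*t/16) - exp(16*t)

For GBM dX = mu X dt + sigma X dB with X_0 = x_0, apply Itô to Y = log X: dY = (mu - sigma^2/2) dt + sigma dB, so Y_t = log(x_0) + (mu - sigma^2/2) t + sigma B_t and hence X_t = x_0 * exp((mu - sigma^2/2) t + sigma B_t).
With mu = 8, sigma = 7/4, x_0 = 1, this gives:
  X_t = 1 * exp((207/32) * t + (7/4) * B_t).
Since sigma*B_t ~ Normal(0, sigma^2 t), E[exp(sigma*B_t)] = exp(sigma^2 t / 2); so E[X_t] = x_0 * exp((mu - sigma^2/2) t) * exp(sigma^2 t / 2) = x_0 * exp(mu t) = exp(8*t).
Var(X_t) = E[X_t^2] - (E[X_t])^2 = x_0^2 * exp(2 mu t) * (exp(sigma^2 t) - 1) = exp(305*t/16) - exp(16*t).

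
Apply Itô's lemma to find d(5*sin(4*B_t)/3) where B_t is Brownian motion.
d(5*sin(4*B_t)/3) = (-40*sin(4*B_t)/3) dt + (20*cos(4*B_t)/3) dB_t

Itô's formula for f(B_t) gives d f(B_t) = f'(B_t) dB_t + (1/2) f''(B_t) dt. Compute derivatives of f(x) = 5*sin(4*x)/3:
  f'(x)  = 20*cos(4*x)/3
  f''(x) = -80*sin(4*x)/3
Substitute x = B_t and multiply the f'' term by 1/2:
  drift     = (1/2) * (-80*sin(4*x)/3) evaluated at B_t = -40*sin(4*B_t)/3
  diffusion = (20*cos(4*x)/3) evaluated at B_t = 20*cos(4*B_t)/3
Therefore d(5*sin(4*B_t)/3) = (-40*sin(4*B_t)/3) dt + (20*cos(4*B_t)/3) dB_t.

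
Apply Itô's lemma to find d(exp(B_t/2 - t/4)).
d(exp(B_t/2 - t/4)) = (-exp(B_t/2 - t/4)/8) dt + (exp(B_t/2 - t/4)/2) dB_t

Itô's formula for f(t, x): d f(t, B_t) = (f_t + (1/2) f_xx) dt + f_x dB_t. Compute partials of f(t, x) = exp(-t/4 + x/2):
  f_t(t,x)  = -exp(-t/4 + x/2)/4
  f_x(t,x)  = exp(-t/4 + x/2)/2
  f_xx(t,x) = exp(-t/4 + x/2)/4
Assemble drift = f_t + (1/2) f_xx = -exp(-t/4 + x/2)/8 and diffusion = f_x = exp(-t/4 + x/2)/2. Substituting x = B_t:
  d(exp(B_t/2 - t/4)) = (-exp(B_t/2 - t/4)/8) dt + (exp(B_t/2 - t/4)/2) dB_t.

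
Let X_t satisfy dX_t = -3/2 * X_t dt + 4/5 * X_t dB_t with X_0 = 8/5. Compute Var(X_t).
Var(X_t) = (64*exp(16*t/25) - 64)*exp(-3*t)/25

For GBM dX = mu X dt + sigma X dB with X_0 = x_0, apply Itô to Y = log X: dY = (mu - sigma^2/2) dt + sigma dB, so Y_t = log(x_0) + (mu - sigma^2/2) t + sigma B_t and hence X_t = x_0 * exp((mu - sigma^2/2) t + sigma B_t).
With mu = -3/2, sigma = 4/5, x_0 = 8/5, this gives:
  X_t = 8/5 * exp((-91/50) * t + (4/5) * B_t).
Since sigma*B_t ~ Normal(0, sigma^2 t), E[exp(sigma*B_t)] = exp(sigma^2 t / 2); so E[X_t] = x_0 * exp((mu - sigma^2/2) t) * exp(sigma^2 t / 2) = x_0 * exp(mu t) = 8*exp(-3*t/2)/5.
Var(X_t) = E[X_t^2] - (E[X_t])^2 = x_0^2 * exp(2 mu t) * (exp(sigma^2 t) - 1) = (64*exp(16*t/25) - 64)*exp(-3*t)/25.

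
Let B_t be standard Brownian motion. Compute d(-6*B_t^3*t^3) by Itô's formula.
d(-6*B_t^3*t^3) = (18*B_t*t^2*(-B_t^2 - t)) dt + (-18*B_t^2*t^3) dB_t

Itô's formula for f(t, x): d f(t, B_t) = (f_t + (1/2) f_xx) dt + f_x dB_t. Compute partials of f(t, x) = -6*t^3*x^3:
  f_t(t,x)  = -18*t^2*x^3
  f_x(t,x)  = -18*t^3*x^2
  f_xx(t,x) = -36*t^3*x
Assemble drift = f_t + (1/2) f_xx = 18*t^2*x*(-t - x^2) and diffusion = f_x = -18*t^3*x^2. Substituting x = B_t:
  d(-6*B_t^3*t^3) = (18*B_t*t^2*(-B_t^2 - t)) dt + (-18*B_t^2*t^3) dB_t.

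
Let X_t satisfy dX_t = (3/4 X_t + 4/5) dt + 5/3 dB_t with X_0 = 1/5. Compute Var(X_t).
Var(X_t) = 50*exp(3*t/2)/27 - 50/27

The variance V(t) = Var(X_t) satisfies V'(t) = 2 a V(t) + c^2 with V(0) = 0 (drift coefficient is linear in X, diffusion is constant). With a = 3/4, c = 5/3, the solution is
  V(t) = (c^2 / (2 a)) * (exp(2 a t) - 1)
       = ((5/3)^2 / (2*(3/4))) * (exp((3/2) t) - 1)
       = 50*exp(3*t/2)/27 - 50/27.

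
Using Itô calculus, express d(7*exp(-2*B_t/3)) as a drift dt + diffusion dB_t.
d(7*exp(-2*B_t/3)) = (14*exp(-2*B_t/3)/9) dt + (-14*exp(-2*B_t/3)/3) dB_t

Itô's formula for f(B_t) gives d f(B_t) = f'(B_t) dB_t + (1/2) f''(B_t) dt. Compute derivatives of f(x) = 7*exp(-2*x/3):
  f'(x)  = -14*exp(-2*x/3)/3
  f''(x) = 28*exp(-2*x/3)/9
Substitute x = B_t and multiply the f'' term by 1/2:
  drift     = (1/2) * (28*exp(-2*x/3)/9) evaluated at B_t = 14*exp(-2*B_t/3)/9
  diffusion = (-14*exp(-2*x/3)/3) evaluated at B_t = -14*exp(-2*B_t/3)/3
Therefore d(7*exp(-2*B_t/3)) = (14*exp(-2*B_t/3)/9) dt + (-14*exp(-2*B_t/3)/3) dB_t.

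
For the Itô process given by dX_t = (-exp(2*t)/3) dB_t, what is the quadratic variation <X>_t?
<X>_t = exp(4*t)/36 - 1/36

For an Itô process dX_t = a(t) dt + b(t) dB_t, the quadratic variation is <X>_t = int_0^t b(s)^2 ds (the drift term does not contribute). Here b(s) = -exp(2*s)/3, so
  b(s)^2 = exp(4*s)/9.
Integrating from 0 to t:
  <X>_t = int_0^t (exp(4*s)/9) ds = exp(4*t)/36 - 1/36.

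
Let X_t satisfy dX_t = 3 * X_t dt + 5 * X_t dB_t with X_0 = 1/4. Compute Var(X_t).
Var(X_t) = (exp(25*t) - 1)*exp(6*t)/16

For GBM dX = mu X dt + sigma X dB with X_0 = x_0, apply Itô to Y = log X: dY = (mu - sigma^2/2) dt + sigma dB, so Y_t = log(x_0) + (mu - sigma^2/2) t + sigma B_t and hence X_t = x_0 * exp((mu - sigma^2/2) t + sigma B_t).
With mu = 3, sigma = 5, x_0 = 1/4, this gives:
  X_t = 1/4 * exp((-19/2) * t + (5) * B_t).
Since sigma*B_t ~ Normal(0, sigma^2 t), E[exp(sigma*B_t)] = exp(sigma^2 t / 2); so E[X_t] = x_0 * exp((mu - sigma^2/2) t) * exp(sigma^2 t / 2) = x_0 * exp(mu t) = exp(3*t)/4.
Var(X_t) = E[X_t^2] - (E[X_t])^2 = x_0^2 * exp(2 mu t) * (exp(sigma^2 t) - 1) = (exp(25*t) - 1)*exp(6*t)/16.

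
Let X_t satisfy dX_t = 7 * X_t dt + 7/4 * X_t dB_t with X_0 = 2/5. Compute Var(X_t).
Var(X_t) = 4*(exp(49*t/16) - 1)*exp(14*t)/25

For GBM dX = mu X dt + sigma X dB with X_0 = x_0, apply Itô to Y = log X: dY = (mu - sigma^2/2) dt + sigma dB, so Y_t = log(x_0) + (mu - sigma^2/2) t + sigma B_t and hence X_t = x_0 * exp((mu - sigma^2/2) t + sigma B_t).
With mu = 7, sigma = 7/4, x_0 = 2/5, this gives:
  X_t = 2/5 * exp((175/32) * t + (7/4) * B_t).
Since sigma*B_t ~ Normal(0, sigma^2 t), E[exp(sigma*B_t)] = exp(sigma^2 t / 2); so E[X_t] = x_0 * exp((mu - sigma^2/2) t) * exp(sigma^2 t / 2) = x_0 * exp(mu t) = 2*exp(7*t)/5.
Var(X_t) = E[X_t^2] - (E[X_t])^2 = x_0^2 * exp(2 mu t) * (exp(sigma^2 t) - 1) = 4*(exp(49*t/16) - 1)*exp(14*t)/25.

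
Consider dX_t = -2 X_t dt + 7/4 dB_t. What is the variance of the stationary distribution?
lim Var(X_t) = 49/64

The OU SDE dX = -theta X dt + sigma dB admits the integrating factor exp(theta t): d(exp(theta t) X_t) = sigma exp(theta t) dB_t. Integrating from 0 to t gives X_t = x_0 * exp(-theta t) + sigma * int_0^t exp(-theta (t-s)) dB_s for any initial x_0. The Itô integral has variance (by the Itô isometry) sigma^2 * int_0^t exp(-2 theta (t - s)) ds = sigma^2 * (1 - exp(-2 theta t)) / (2 theta), independent of x_0.
With theta = 2, sigma = 7/4:
  Var(X_t) = (7/4)^2 * (1 - exp(-2*2 t)) / (2 * 2) = 49/64 - 49*exp(-4*t)/64.
As t -> infinity, exp(-2*2 t) -> 0, so the stationary variance is sigma^2 / (2 theta) = 49/64.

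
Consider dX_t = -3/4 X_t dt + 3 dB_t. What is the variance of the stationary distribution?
lim Var(X_t) = 6

The OU SDE dX = -theta X dt + sigma dB admits the integrating factor exp(theta t): d(exp(theta t) X_t) = sigma exp(theta t) dB_t. Integrating from 0 to t gives X_t = x_0 * exp(-theta t) + sigma * int_0^t exp(-theta (t-s)) dB_s for any initial x_0. The Itô integral has variance (by the Itô isometry) sigma^2 * int_0^t exp(-2 theta (t - s)) ds = sigma^2 * (1 - exp(-2 theta t)) / (2 theta), independent of x_0.
With theta = 3/4, sigma = 3:
  Var(X_t) = (3)^2 * (1 - exp(-2*3/4 t)) / (2 * 3/4) = 6 - 6*exp(-3*t/2).
As t -> infinity, exp(-2*3/4 t) -> 0, so the stationary variance is sigma^2 / (2 theta) = 6.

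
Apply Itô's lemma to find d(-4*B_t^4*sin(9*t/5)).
d(-4*B_t^4*sin(9*t/5)) = (B_t^2*(-36*B_t^2*cos(9*t/5)/5 - 24*sin(9*t/5))) dt + (-16*B_t^3*sin(9*t/5)) dB_t

Itô's formula for f(t, x): d f(t, B_t) = (f_t + (1/2) f_xx) dt + f_x dB_t. Compute partials of f(t, x) = -4*x^4*sin(9*t/5):
  f_t(t,x)  = -36*x^4*cos(9*t/5)/5
  f_x(t,x)  = -16*x^3*sin(9*t/5)
  f_xx(t,x) = -48*x^2*sin(9*t/5)
Assemble drift = f_t + (1/2) f_xx = x^2*(-36*x^2*cos(9*t/5)/5 - 24*sin(9*t/5)) and diffusion = f_x = -16*x^3*sin(9*t/5). Substituting x = B_t:
  d(-4*B_t^4*sin(9*t/5)) = (B_t^2*(-36*B_t^2*cos(9*t/5)/5 - 24*sin(9*t/5))) dt + (-16*B_t^3*sin(9*t/5)) dB_t.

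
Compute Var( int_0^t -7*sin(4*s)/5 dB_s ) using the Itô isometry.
Var = 49*t/50 - 49*sin(4*t)*cos(4*t)/200

The Itô integral of a deterministic integrand f(s) has mean 0 because each increment f(s) * (B_{s+ds} - B_s) has mean 0. By the Itô isometry:
  Var( int_0^t f(s) dB_s ) = E[ (int_0^t f(s) dB_s)^2 ] = int_0^t f(s)^2 ds.
Here f(s) = -7*sin(4*s)/5, so f(s)^2 = 49*sin(4*s)^2/25. Integrate:
  int_0^t (49*sin(4*s)^2/25) ds = 49*t/50 - 49*sin(4*t)*cos(4*t)/200.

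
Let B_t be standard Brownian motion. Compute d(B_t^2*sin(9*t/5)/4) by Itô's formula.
d(B_t^2*sin(9*t/5)/4) = (9*B_t^2*cos(9*t/5)/20 + sin(9*t/5)/4) dt + (B_t*sin(9*t/5)/2) dB_t

Itô's formula for f(t, x): d f(t, B_t) = (f_t + (1/2) f_xx) dt + f_x dB_t. Compute partials of f(t, x) = x^2*sin(9*t/5)/4:
  f_t(t,x)  = 9*x^2*cos(9*t/5)/20
  f_x(t,x)  = x*sin(9*t/5)/2
  f_xx(t,x) = sin(9*t/5)/2
Assemble drift = f_t + (1/2) f_xx = 9*x^2*cos(9*t/5)/20 + sin(9*t/5)/4 and diffusion = f_x = x*sin(9*t/5)/2. Substituting x = B_t:
  d(B_t^2*sin(9*t/5)/4) = (9*B_t^2*cos(9*t/5)/20 + sin(9*t/5)/4) dt + (B_t*sin(9*t/5)/2) dB_t.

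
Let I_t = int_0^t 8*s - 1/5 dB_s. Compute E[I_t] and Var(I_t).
E[I_t] = 0; Var(I_t) = t*(1600*t^2 - 120*t + 3)/75

The Itô integral of a deterministic integrand f(s) has mean 0 because each increment f(s) * (B_{s+ds} - B_s) has mean 0. By the Itô isometry:
  Var( int_0^t f(s) dB_s ) = E[ (int_0^t f(s) dB_s)^2 ] = int_0^t f(s)^2 ds.
Here f(s) = 8*s - 1/5, so f(s)^2 = (40*s - 1)^2/25. Integrate:
  int_0^t ((40*s - 1)^2/25) ds = t*(1600*t^2 - 120*t + 3)/75.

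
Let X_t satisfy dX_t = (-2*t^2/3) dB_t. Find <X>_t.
<X>_t = 4*t^5/45

For an Itô process dX_t = a(t) dt + b(t) dB_t, the quadratic variation is <X>_t = int_0^t b(s)^2 ds (the drift term does not contribute). Here b(s) = -2*s^2/3, so
  b(s)^2 = 4*s^4/9.
Integrating from 0 to t:
  <X>_t = int_0^t (4*s^4/9) ds = 4*t^5/45.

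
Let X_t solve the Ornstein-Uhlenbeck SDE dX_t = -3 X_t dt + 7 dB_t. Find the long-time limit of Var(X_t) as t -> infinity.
lim Var(X_t) = 49/6

The OU SDE dX = -theta X dt + sigma dB admits the integrating factor exp(theta t): d(exp(theta t) X_t) = sigma exp(theta t) dB_t. Integrating from 0 to t gives X_t = x_0 * exp(-theta t) + sigma * int_0^t exp(-theta (t-s)) dB_s for any initial x_0. The Itô integral has variance (by the Itô isometry) sigma^2 * int_0^t exp(-2 theta (t - s)) ds = sigma^2 * (1 - exp(-2 theta t)) / (2 theta), independent of x_0.
With theta = 3, sigma = 7:
  Var(X_t) = (7)^2 * (1 - exp(-2*3 t)) / (2 * 3) = 49/6 - 49*exp(-6*t)/6.
As t -> infinity, exp(-2*3 t) -> 0, so the stationary variance is sigma^2 / (2 theta) = 49/6.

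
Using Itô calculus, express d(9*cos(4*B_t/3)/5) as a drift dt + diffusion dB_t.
d(9*cos(4*B_t/3)/5) = (-8*cos(4*B_t/3)/5) dt + (-12*sin(4*B_t/3)/5) dB_t

Itô's formula for f(B_t) gives d f(B_t) = f'(B_t) dB_t + (1/2) f''(B_t) dt. Compute derivatives of f(x) = 9*cos(4*x/3)/5:
  f'(x)  = -12*sin(4*x/3)/5
  f''(x) = -16*cos(4*x/3)/5
Substitute x = B_t and multiply the f'' term by 1/2:
  drift     = (1/2) * (-16*cos(4*x/3)/5) evaluated at B_t = -8*cos(4*B_t/3)/5
  diffusion = (-12*sin(4*x/3)/5) evaluated at B_t = -12*sin(4*B_t/3)/5
Therefore d(9*cos(4*B_t/3)/5) = (-8*cos(4*B_t/3)/5) dt + (-12*sin(4*B_t/3)/5) dB_t.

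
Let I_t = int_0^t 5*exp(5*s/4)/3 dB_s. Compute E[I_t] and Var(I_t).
E[I_t] = 0; Var(I_t) = 10*exp(5*t/2)/9 - 10/9

The Itô integral of a deterministic integrand f(s) has mean 0 because each increment f(s) * (B_{s+ds} - B_s) has mean 0. By the Itô isometry:
  Var( int_0^t f(s) dB_s ) = E[ (int_0^t f(s) dB_s)^2 ] = int_0^t f(s)^2 ds.
Here f(s) = 5*exp(5*s/4)/3, so f(s)^2 = 25*exp(5*s/2)/9. Integrate:
  int_0^t (25*exp(5*s/2)/9) ds = 10*exp(5*t/2)/9 - 10/9.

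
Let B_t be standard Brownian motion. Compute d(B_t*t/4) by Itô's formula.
d(B_t*t/4) = (B_t/4) dt + (t/4) dB_t

Itô's formula for f(t, x): d f(t, B_t) = (f_t + (1/2) f_xx) dt + f_x dB_t. Compute partials of f(t, x) = t*x/4:
  f_t(t,x)  = x/4
  f_x(t,x)  = t/4
  f_xx(t,x) = 0
Assemble drift = f_t + (1/2) f_xx = x/4 and diffusion = f_x = t/4. Substituting x = B_t:
  d(B_t*t/4) = (B_t/4) dt + (t/4) dB_t.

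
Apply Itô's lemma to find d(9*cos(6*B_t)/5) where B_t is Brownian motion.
d(9*cos(6*B_t)/5) = (-162*cos(6*B_t)/5) dt + (-54*sin(6*B_t)/5) dB_t

Itô's formula for f(B_t) gives d f(B_t) = f'(B_t) dB_t + (1/2) f''(B_t) dt. Compute derivatives of f(x) = 9*cos(6*x)/5:
  f'(x)  = -54*sin(6*x)/5
  f''(x) = -324*cos(6*x)/5
Substitute x = B_t and multiply the f'' term by 1/2:
  drift     = (1/2) * (-324*cos(6*x)/5) evaluated at B_t = -162*cos(6*B_t)/5
  diffusion = (-54*sin(6*x)/5) evaluated at B_t = -54*sin(6*B_t)/5
Therefore d(9*cos(6*B_t)/5) = (-162*cos(6*B_t)/5) dt + (-54*sin(6*B_t)/5) dB_t.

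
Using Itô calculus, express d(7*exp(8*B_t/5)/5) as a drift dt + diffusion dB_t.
d(7*exp(8*B_t/5)/5) = (224*exp(8*B_t/5)/125) dt + (56*exp(8*B_t/5)/25) dB_t

Itô's formula for f(B_t) gives d f(B_t) = f'(B_t) dB_t + (1/2) f''(B_t) dt. Compute derivatives of f(x) = 7*exp(8*x/5)/5:
  f'(x)  = 56*exp(8*x/5)/25
  f''(x) = 448*exp(8*x/5)/125
Substitute x = B_t and multiply the f'' term by 1/2:
  drift     = (1/2) * (448*exp(8*x/5)/125) evaluated at B_t = 224*exp(8*B_t/5)/125
  diffusion = (56*exp(8*x/5)/25) evaluated at B_t = 56*exp(8*B_t/5)/25
Therefore d(7*exp(8*B_t/5)/5) = (224*exp(8*B_t/5)/125) dt + (56*exp(8*B_t/5)/25) dB_t.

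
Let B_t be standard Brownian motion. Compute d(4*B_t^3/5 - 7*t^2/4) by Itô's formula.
d(4*B_t^3/5 - 7*t^2/4) = (12*B_t/5 - 7*t/2) dt + (12*B_t^2/5) dB_t

Itô's formula for f(t, x): d f(t, B_t) = (f_t + (1/2) f_xx) dt + f_x dB_t. Compute partials of f(t, x) = -7*t^2/4 + 4*x^3/5:
  f_t(t,x)  = -7*t/2
  f_x(t,x)  = 12*x^2/5
  f_xx(t,x) = 24*x/5
Assemble drift = f_t + (1/2) f_xx = -7*t/2 + 12*x/5 and diffusion = f_x = 12*x^2/5. Substituting x = B_t:
  d(4*B_t^3/5 - 7*t^2/4) = (12*B_t/5 - 7*t/2) dt + (12*B_t^2/5) dB_t.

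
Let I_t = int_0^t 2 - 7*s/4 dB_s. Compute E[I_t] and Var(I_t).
E[I_t] = 0; Var(I_t) = t*(49*t^2 - 168*t + 192)/48

The Itô integral of a deterministic integrand f(s) has mean 0 because each increment f(s) * (B_{s+ds} - B_s) has mean 0. By the Itô isometry:
  Var( int_0^t f(s) dB_s ) = E[ (int_0^t f(s) dB_s)^2 ] = int_0^t f(s)^2 ds.
Here f(s) = 2 - 7*s/4, so f(s)^2 = (7*s - 8)^2/16. Integrate:
  int_0^t ((7*s - 8)^2/16) ds = t*(49*t^2 - 168*t + 192)/48.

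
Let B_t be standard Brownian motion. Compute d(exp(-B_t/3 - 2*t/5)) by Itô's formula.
d(exp(-B_t/3 - 2*t/5)) = (-31*exp(-B_t/3 - 2*t/5)/90) dt + (-exp(-B_t/3 - 2*t/5)/3) dB_t

Itô's formula for f(t, x): d f(t, B_t) = (f_t + (1/2) f_xx) dt + f_x dB_t. Compute partials of f(t, x) = exp(-2*t/5 - x/3):
  f_t(t,x)  = -2*exp(-2*t/5 - x/3)/5
  f_x(t,x)  = -exp(-2*t/5 - x/3)/3
  f_xx(t,x) = exp(-2*t/5 - x/3)/9
Assemble drift = f_t + (1/2) f_xx = -31*exp(-2*t/5 - x/3)/90 and diffusion = f_x = -exp(-2*t/5 - x/3)/3. Substituting x = B_t:
  d(exp(-B_t/3 - 2*t/5)) = (-31*exp(-B_t/3 - 2*t/5)/90) dt + (-exp(-B_t/3 - 2*t/5)/3) dB_t.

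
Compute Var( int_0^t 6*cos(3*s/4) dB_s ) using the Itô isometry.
Var = 18*t + 12*sin(3*t/2)

The Itô integral of a deterministic integrand f(s) has mean 0 because each increment f(s) * (B_{s+ds} - B_s) has mean 0. By the Itô isometry:
  Var( int_0^t f(s) dB_s ) = E[ (int_0^t f(s) dB_s)^2 ] = int_0^t f(s)^2 ds.
Here f(s) = 6*cos(3*s/4), so f(s)^2 = 36*cos(3*s/4)^2. Integrate:
  int_0^t (36*cos(3*s/4)^2) ds = 18*t + 12*sin(3*t/2).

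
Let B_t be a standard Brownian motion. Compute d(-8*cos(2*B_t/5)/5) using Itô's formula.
d(-8*cos(2*B_t/5)/5) = (16*cos(2*B_t/5)/125) dt + (16*sin(2*B_t/5)/25) dB_t

Itô's formula for f(B_t) gives d f(B_t) = f'(B_t) dB_t + (1/2) f''(B_t) dt. Compute derivatives of f(x) = -8*cos(2*x/5)/5:
  f'(x)  = 16*sin(2*x/5)/25
  f''(x) = 32*cos(2*x/5)/125
Substitute x = B_t and multiply the f'' term by 1/2:
  drift     = (1/2) * (32*cos(2*x/5)/125) evaluated at B_t = 16*cos(2*B_t/5)/125
  diffusion = (16*sin(2*x/5)/25) evaluated at B_t = 16*sin(2*B_t/5)/25
Therefore d(-8*cos(2*B_t/5)/5) = (16*cos(2*B_t/5)/125) dt + (16*sin(2*B_t/5)/25) dB_t.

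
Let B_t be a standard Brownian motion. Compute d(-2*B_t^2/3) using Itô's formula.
d(-2*B_t^2/3) = (-2/3) dt + (-4*B_t/3) dB_t

Itô's formula for f(B_t) gives d f(B_t) = f'(B_t) dB_t + (1/2) f''(B_t) dt. Compute derivatives of f(x) = -2*x^2/3:
  f'(x)  = -4*x/3
  f''(x) = -4/3
Substitute x = B_t and multiply the f'' term by 1/2:
  drift     = (1/2) * (-4/3) evaluated at B_t = -2/3
  diffusion = (-4*x/3) evaluated at B_t = -4*B_t/3
Therefore d(-2*B_t^2/3) = (-2/3) dt + (-4*B_t/3) dB_t.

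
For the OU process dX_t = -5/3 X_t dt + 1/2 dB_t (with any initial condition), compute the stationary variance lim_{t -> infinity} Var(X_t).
lim Var(X_t) = 3/40

The OU SDE dX = -theta X dt + sigma dB admits the integrating factor exp(theta t): d(exp(theta t) X_t) = sigma exp(theta t) dB_t. Integrating from 0 to t gives X_t = x_0 * exp(-theta t) + sigma * int_0^t exp(-theta (t-s)) dB_s for any initial x_0. The Itô integral has variance (by the Itô isometry) sigma^2 * int_0^t exp(-2 theta (t - s)) ds = sigma^2 * (1 - exp(-2 theta t)) / (2 theta), independent of x_0.
With theta = 5/3, sigma = 1/2:
  Var(X_t) = (1/2)^2 * (1 - exp(-2*5/3 t)) / (2 * 5/3) = 3/40 - 3*exp(-10*t/3)/40.
As t -> infinity, exp(-2*5/3 t) -> 0, so the stationary variance is sigma^2 / (2 theta) = 3/40.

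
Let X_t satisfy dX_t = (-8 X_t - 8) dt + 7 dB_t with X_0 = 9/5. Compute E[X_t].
E[X_t] = -1 + 14*exp(-8*t)/5

Taking expectations and using E[dB_t] = 0, the mean m(t) = E[X_t] satisfies the ODE m'(t) = a m(t) + b with m(0) = x_0. With a = -8, b = -8, x_0 = 9/5, the solution is
  m(t) = x_0 * exp(a t) + (b/a) * (exp(a t) - 1)
       = (9/5) * exp((-8) t) + ((-8)/(-8)) * (exp((-8) t) - 1)
       = -1 + 14*exp(-8*t)/5.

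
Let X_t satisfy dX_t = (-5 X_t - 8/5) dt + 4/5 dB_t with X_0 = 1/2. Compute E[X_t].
E[X_t] = -8/25 + 41*exp(-5*t)/50

Taking expectations and using E[dB_t] = 0, the mean m(t) = E[X_t] satisfies the ODE m'(t) = a m(t) + b with m(0) = x_0. With a = -5, b = -8/5, x_0 = 1/2, the solution is
  m(t) = x_0 * exp(a t) + (b/a) * (exp(a t) - 1)
       = (1/2) * exp((-5) t) + ((-8/5)/(-5)) * (exp((-5) t) - 1)
       = -8/25 + 41*exp(-5*t)/50.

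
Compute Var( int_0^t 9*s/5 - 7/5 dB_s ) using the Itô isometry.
Var = t*(27*t^2 - 63*t + 49)/25

The Itô integral of a deterministic integrand f(s) has mean 0 because each increment f(s) * (B_{s+ds} - B_s) has mean 0. By the Itô isometry:
  Var( int_0^t f(s) dB_s ) = E[ (int_0^t f(s) dB_s)^2 ] = int_0^t f(s)^2 ds.
Here f(s) = 9*s/5 - 7/5, so f(s)^2 = (9*s - 7)^2/25. Integrate:
  int_0^t ((9*s - 7)^2/25) ds = t*(27*t^2 - 63*t + 49)/25.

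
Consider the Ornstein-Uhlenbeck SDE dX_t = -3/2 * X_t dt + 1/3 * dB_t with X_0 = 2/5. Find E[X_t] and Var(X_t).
E[X_t] = 2*exp(-3*t/2)/5; Var(X_t) = 1/27 - exp(-3*t)/27

The OU SDE dX = -theta X dt + sigma dB admits the integrating factor exp(theta t): d(exp(theta t) X_t) = sigma exp(theta t) dB_t. Integrating from 0 to t:
  X_t = x_0 * exp(-theta t) + sigma * int_0^t exp(-theta (t-s)) dB_s.
The Itô integral has mean 0 and (by the Itô isometry) variance sigma^2 * int_0^t exp(-2 theta (t - s)) ds = sigma^2 * (1 - exp(-2 theta t)) / (2 theta).
With theta = 3/2, sigma = 1/3, x_0 = 2/5:
  E[X_t] = 2/5 * exp(-3/2 t) = 2*exp(-3*t/2)/5
  Var(X_t) = (1/3)^2 * (1 - exp(-2*3/2 t)) / (2 * 3/2) = 1/27 - exp(-3*t)/27.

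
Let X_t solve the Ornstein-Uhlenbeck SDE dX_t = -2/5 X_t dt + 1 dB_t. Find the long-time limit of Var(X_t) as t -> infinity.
lim Var(X_t) = 5/4

The OU SDE dX = -theta X dt + sigma dB admits the integrating factor exp(theta t): d(exp(theta t) X_t) = sigma exp(theta t) dB_t. Integrating from 0 to t gives X_t = x_0 * exp(-theta t) + sigma * int_0^t exp(-theta (t-s)) dB_s for any initial x_0. The Itô integral has variance (by the Itô isometry) sigma^2 * int_0^t exp(-2 theta (t - s)) ds = sigma^2 * (1 - exp(-2 theta t)) / (2 theta), independent of x_0.
With theta = 2/5, sigma = 1:
  Var(X_t) = (1)^2 * (1 - exp(-2*2/5 t)) / (2 * 2/5) = 5/4 - 5*exp(-4*t/5)/4.
As t -> infinity, exp(-2*2/5 t) -> 0, so the stationary variance is sigma^2 / (2 theta) = 5/4.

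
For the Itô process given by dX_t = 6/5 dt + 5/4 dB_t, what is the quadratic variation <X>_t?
<X>_t = 25*t/16

For an Itô process dX_t = a(t) dt + b(t) dB_t, the quadratic variation is <X>_t = int_0^t b(s)^2 ds (the drift term does not contribute). Here b(s) = 5/4, so
  b(s)^2 = 25/16.
Integrating from 0 to t:
  <X>_t = int_0^t (25/16) ds = 25*t/16.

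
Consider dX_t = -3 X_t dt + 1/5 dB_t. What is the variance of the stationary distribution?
lim Var(X_t) = 1/150

The OU SDE dX = -theta X dt + sigma dB admits the integrating factor exp(theta t): d(exp(theta t) X_t) = sigma exp(theta t) dB_t. Integrating from 0 to t gives X_t = x_0 * exp(-theta t) + sigma * int_0^t exp(-theta (t-s)) dB_s for any initial x_0. The Itô integral has variance (by the Itô isometry) sigma^2 * int_0^t exp(-2 theta (t - s)) ds = sigma^2 * (1 - exp(-2 theta t)) / (2 theta), independent of x_0.
With theta = 3, sigma = 1/5:
  Var(X_t) = (1/5)^2 * (1 - exp(-2*3 t)) / (2 * 3) = 1/150 - exp(-6*t)/150.
As t -> infinity, exp(-2*3 t) -> 0, so the stationary variance is sigma^2 / (2 theta) = 1/150.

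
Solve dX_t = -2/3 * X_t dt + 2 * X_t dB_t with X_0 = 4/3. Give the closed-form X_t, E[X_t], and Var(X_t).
X_t = 4/3 * exp((-8/3) t + (2) B_t); E[X_t] = 4*exp(-2*t/3)/3; Var(X_t) = (16*exp(4*t) - 16)*exp(-4*t/3)/9

For GBM dX = mu X dt + sigma X dB with X_0 = x_0, apply Itô to Y = log X: dY = (mu - sigma^2/2) dt + sigma dB, so Y_t = log(x_0) + (mu - sigma^2/2) t + sigma B_t and hence X_t = x_0 * exp((mu - sigma^2/2) t + sigma B_t).
With mu = -2/3, sigma = 2, x_0 = 4/3, this gives:
  X_t = 4/3 * exp((-8/3) * t + (2) * B_t).
Since sigma*B_t ~ Normal(0, sigma^2 t), E[exp(sigma*B_t)] = exp(sigma^2 t / 2); so E[X_t] = x_0 * exp((mu - sigma^2/2) t) * exp(sigma^2 t / 2) = x_0 * exp(mu t) = 4*exp(-2*t/3)/3.
Var(X_t) = E[X_t^2] - (E[X_t])^2 = x_0^2 * exp(2 mu t) * (exp(sigma^2 t) - 1) = (16*exp(4*t) - 16)*exp(-4*t/3)/9.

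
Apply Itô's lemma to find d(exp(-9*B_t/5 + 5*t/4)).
d(exp(-9*B_t/5 + 5*t/4)) = (287*exp(-9*B_t/5 + 5*t/4)/100) dt + (-9*exp(-9*B_t/5 + 5*t/4)/5) dB_t

Itô's formula for f(t, x): d f(t, B_t) = (f_t + (1/2) f_xx) dt + f_x dB_t. Compute partials of f(t, x) = exp(5*t/4 - 9*x/5):
  f_t(t,x)  = 5*exp(5*t/4 - 9*x/5)/4
  f_x(t,x)  = -9*exp(5*t/4 - 9*x/5)/5
  f_xx(t,x) = 81*exp(5*t/4 - 9*x/5)/25
Assemble drift = f_t + (1/2) f_xx = 287*exp(5*t/4 - 9*x/5)/100 and diffusion = f_x = -9*exp(5*t/4 - 9*x/5)/5. Substituting x = B_t:
  d(exp(-9*B_t/5 + 5*t/4)) = (287*exp(-9*B_t/5 + 5*t/4)/100) dt + (-9*exp(-9*B_t/5 + 5*t/4)/5) dB_t.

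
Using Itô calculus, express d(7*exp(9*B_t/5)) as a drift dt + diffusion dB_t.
d(7*exp(9*B_t/5)) = (567*exp(9*B_t/5)/50) dt + (63*exp(9*B_t/5)/5) dB_t

Itô's formula for f(B_t) gives d f(B_t) = f'(B_t) dB_t + (1/2) f''(B_t) dt. Compute derivatives of f(x) = 7*exp(9*x/5):
  f'(x)  = 63*exp(9*x/5)/5
  f''(x) = 567*exp(9*x/5)/25
Substitute x = B_t and multiply the f'' term by 1/2:
  drift     = (1/2) * (567*exp(9*x/5)/25) evaluated at B_t = 567*exp(9*B_t/5)/50
  diffusion = (63*exp(9*x/5)/5) evaluated at B_t = 63*exp(9*B_t/5)/5
Therefore d(7*exp(9*B_t/5)) = (567*exp(9*B_t/5)/50) dt + (63*exp(9*B_t/5)/5) dB_t.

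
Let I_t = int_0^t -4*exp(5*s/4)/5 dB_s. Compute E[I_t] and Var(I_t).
E[I_t] = 0; Var(I_t) = 32*exp(5*t/2)/125 - 32/125

The Itô integral of a deterministic integrand f(s) has mean 0 because each increment f(s) * (B_{s+ds} - B_s) has mean 0. By the Itô isometry:
  Var( int_0^t f(s) dB_s ) = E[ (int_0^t f(s) dB_s)^2 ] = int_0^t f(s)^2 ds.
Here f(s) = -4*exp(5*s/4)/5, so f(s)^2 = 16*exp(5*s/2)/25. Integrate:
  int_0^t (16*exp(5*s/2)/25) ds = 32*exp(5*t/2)/125 - 32/125.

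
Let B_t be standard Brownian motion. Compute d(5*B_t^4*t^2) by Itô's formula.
d(5*B_t^4*t^2) = (10*B_t^2*t*(B_t^2 + 3*t)) dt + (20*B_t^3*t^2) dB_t

Itô's formula for f(t, x): d f(t, B_t) = (f_t + (1/2) f_xx) dt + f_x dB_t. Compute partials of f(t, x) = 5*t^2*x^4:
  f_t(t,x)  = 10*t*x^4
  f_x(t,x)  = 20*t^2*x^3
  f_xx(t,x) = 60*t^2*x^2
Assemble drift = f_t + (1/2) f_xx = 10*t*x^2*(3*t + x^2) and diffusion = f_x = 20*t^2*x^3. Substituting x = B_t:
  d(5*B_t^4*t^2) = (10*B_t^2*t*(B_t^2 + 3*t)) dt + (20*B_t^3*t^2) dB_t.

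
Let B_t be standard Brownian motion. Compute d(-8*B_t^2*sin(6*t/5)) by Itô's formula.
d(-8*B_t^2*sin(6*t/5)) = (-48*B_t^2*cos(6*t/5)/5 - 8*sin(6*t/5)) dt + (-16*B_t*sin(6*t/5)) dB_t

Itô's formula for f(t, x): d f(t, B_t) = (f_t + (1/2) f_xx) dt + f_x dB_t. Compute partials of f(t, x) = -8*x^2*sin(6*t/5):
  f_t(t,x)  = -48*x^2*cos(6*t/5)/5
  f_x(t,x)  = -16*x*sin(6*t/5)
  f_xx(t,x) = -16*sin(6*t/5)
Assemble drift = f_t + (1/2) f_xx = -48*x^2*cos(6*t/5)/5 - 8*sin(6*t/5) and diffusion = f_x = -16*x*sin(6*t/5). Substituting x = B_t:
  d(-8*B_t^2*sin(6*t/5)) = (-48*B_t^2*cos(6*t/5)/5 - 8*sin(6*t/5)) dt + (-16*B_t*sin(6*t/5)) dB_t.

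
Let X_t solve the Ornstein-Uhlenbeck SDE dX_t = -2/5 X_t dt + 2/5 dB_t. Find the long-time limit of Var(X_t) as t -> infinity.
lim Var(X_t) = 1/5

The OU SDE dX = -theta X dt + sigma dB admits the integrating factor exp(theta t): d(exp(theta t) X_t) = sigma exp(theta t) dB_t. Integrating from 0 to t gives X_t = x_0 * exp(-theta t) + sigma * int_0^t exp(-theta (t-s)) dB_s for any initial x_0. The Itô integral has variance (by the Itô isometry) sigma^2 * int_0^t exp(-2 theta (t - s)) ds = sigma^2 * (1 - exp(-2 theta t)) / (2 theta), independent of x_0.
With theta = 2/5, sigma = 2/5:
  Var(X_t) = (2/5)^2 * (1 - exp(-2*2/5 t)) / (2 * 2/5) = 1/5 - exp(-4*t/5)/5.
As t -> infinity, exp(-2*2/5 t) -> 0, so the stationary variance is sigma^2 / (2 theta) = 1/5.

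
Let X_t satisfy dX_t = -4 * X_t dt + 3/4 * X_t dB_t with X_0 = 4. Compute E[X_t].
E[X_t] = 4*exp(-4*t)

For GBM dX = mu X dt + sigma X dB with X_0 = x_0, apply Itô to Y = log X: dY = (mu - sigma^2/2) dt + sigma dB, so Y_t = log(x_0) + (mu - sigma^2/2) t + sigma B_t and hence X_t = x_0 * exp((mu - sigma^2/2) t + sigma B_t).
With mu = -4, sigma = 3/4, x_0 = 4, this gives:
  X_t = 4 * exp((-137/32) * t + (3/4) * B_t).
Since sigma*B_t ~ Normal(0, sigma^2 t), E[exp(sigma*B_t)] = exp(sigma^2 t / 2); so E[X_t] = x_0 * exp((mu - sigma^2/2) t) * exp(sigma^2 t / 2) = x_0 * exp(mu t) = 4*exp(-4*t).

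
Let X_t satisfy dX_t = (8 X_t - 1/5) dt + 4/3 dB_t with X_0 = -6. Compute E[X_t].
E[X_t] = 1/40 - 241*exp(8*t)/40

Taking expectations and using E[dB_t] = 0, the mean m(t) = E[X_t] satisfies the ODE m'(t) = a m(t) + b with m(0) = x_0. With a = 8, b = -1/5, x_0 = -6, the solution is
  m(t) = x_0 * exp(a t) + (b/a) * (exp(a t) - 1)
       = (-6) * exp(8 t) + ((-1/5)/8) * (exp(8 t) - 1)
       = 1/40 - 241*exp(8*t)/40.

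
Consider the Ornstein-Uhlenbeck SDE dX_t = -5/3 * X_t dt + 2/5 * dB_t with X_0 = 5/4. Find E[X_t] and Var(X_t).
E[X_t] = 5*exp(-5*t/3)/4; Var(X_t) = 6/125 - 6*exp(-10*t/3)/125

The OU SDE dX = -theta X dt + sigma dB admits the integrating factor exp(theta t): d(exp(theta t) X_t) = sigma exp(theta t) dB_t. Integrating from 0 to t:
  X_t = x_0 * exp(-theta t) + sigma * int_0^t exp(-theta (t-s)) dB_s.
The Itô integral has mean 0 and (by the Itô isometry) variance sigma^2 * int_0^t exp(-2 theta (t - s)) ds = sigma^2 * (1 - exp(-2 theta t)) / (2 theta).
With theta = 5/3, sigma = 2/5, x_0 = 5/4:
  E[X_t] = 5/4 * exp(-5/3 t) = 5*exp(-5*t/3)/4
  Var(X_t) = (2/5)^2 * (1 - exp(-2*5/3 t)) / (2 * 5/3) = 6/125 - 6*exp(-10*t/3)/125.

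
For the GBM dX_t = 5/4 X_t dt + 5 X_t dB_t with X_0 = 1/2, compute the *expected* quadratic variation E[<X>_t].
E[<X>_t] = 5*exp(55*t/2)/22 - 5/22

<X>_t = int_0^t (5 * X_s)^2 ds. Taking expectation inside the integral: E[<X>_t] = 5^2 * int_0^t E[X_s^2] ds. For GBM, E[X_s^2] = x_0^2 * exp((2 mu + sigma^2) s). Integrating:
  E[<X>_t] = 5^2 * (1/2)^2 * (exp((2*(5/4) + 5^2) t) - 1) / (2*(5/4) + 5^2)
           = 5^2 * (1/2)^2 * (exp((55/2) t) - 1) / (55/2) = 5*exp(55*t/2)/22 - 5/22.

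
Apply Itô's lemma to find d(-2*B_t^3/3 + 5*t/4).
d(-2*B_t^3/3 + 5*t/4) = (5/4 - 2*B_t) dt + (-2*B_t^2) dB_t

Itô's formula for f(t, x): d f(t, B_t) = (f_t + (1/2) f_xx) dt + f_x dB_t. Compute partials of f(t, x) = 5*t/4 - 2*x^3/3:
  f_t(t,x)  = 5/4
  f_x(t,x)  = -2*x^2
  f_xx(t,x) = -4*x
Assemble drift = f_t + (1/2) f_xx = 5/4 - 2*x and diffusion = f_x = -2*x^2. Substituting x = B_t:
  d(-2*B_t^3/3 + 5*t/4) = (5/4 - 2*B_t) dt + (-2*B_t^2) dB_t.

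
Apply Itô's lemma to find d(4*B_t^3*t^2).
d(4*B_t^3*t^2) = (4*B_t*t*(2*B_t^2 + 3*t)) dt + (12*B_t^2*t^2) dB_t

Itô's formula for f(t, x): d f(t, B_t) = (f_t + (1/2) f_xx) dt + f_x dB_t. Compute partials of f(t, x) = 4*t^2*x^3:
  f_t(t,x)  = 8*t*x^3
  f_x(t,x)  = 12*t^2*x^2
  f_xx(t,x) = 24*t^2*x
Assemble drift = f_t + (1/2) f_xx = 4*t*x*(3*t + 2*x^2) and diffusion = f_x = 12*t^2*x^2. Substituting x = B_t:
  d(4*B_t^3*t^2) = (4*B_t*t*(2*B_t^2 + 3*t)) dt + (12*B_t^2*t^2) dB_t.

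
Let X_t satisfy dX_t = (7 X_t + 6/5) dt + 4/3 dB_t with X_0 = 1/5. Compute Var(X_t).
Var(X_t) = 8*exp(14*t)/63 - 8/63

The variance V(t) = Var(X_t) satisfies V'(t) = 2 a V(t) + c^2 with V(0) = 0 (drift coefficient is linear in X, diffusion is constant). With a = 7, c = 4/3, the solution is
  V(t) = (c^2 / (2 a)) * (exp(2 a t) - 1)
       = ((4/3)^2 / (2*7)) * (exp(14 t) - 1)
       = 8*exp(14*t)/63 - 8/63.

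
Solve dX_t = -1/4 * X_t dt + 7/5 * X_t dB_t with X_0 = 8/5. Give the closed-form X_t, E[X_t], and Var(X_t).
X_t = 8/5 * exp((-123/100) t + (7/5) B_t); E[X_t] = 8*exp(-t/4)/5; Var(X_t) = (64*exp(49*t/25) - 64)*exp(-t/2)/25

For GBM dX = mu X dt + sigma X dB with X_0 = x_0, apply Itô to Y = log X: dY = (mu - sigma^2/2) dt + sigma dB, so Y_t = log(x_0) + (mu - sigma^2/2) t + sigma B_t and hence X_t = x_0 * exp((mu - sigma^2/2) t + sigma B_t).
With mu = -1/4, sigma = 7/5, x_0 = 8/5, this gives:
  X_t = 8/5 * exp((-123/100) * t + (7/5) * B_t).
Since sigma*B_t ~ Normal(0, sigma^2 t), E[exp(sigma*B_t)] = exp(sigma^2 t / 2); so E[X_t] = x_0 * exp((mu - sigma^2/2) t) * exp(sigma^2 t / 2) = x_0 * exp(mu t) = 8*exp(-t/4)/5.
Var(X_t) = E[X_t^2] - (E[X_t])^2 = x_0^2 * exp(2 mu t) * (exp(sigma^2 t) - 1) = (64*exp(49*t/25) - 64)*exp(-t/2)/25.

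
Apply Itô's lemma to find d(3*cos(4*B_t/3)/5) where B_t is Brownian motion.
d(3*cos(4*B_t/3)/5) = (-8*cos(4*B_t/3)/15) dt + (-4*sin(4*B_t/3)/5) dB_t

Itô's formula for f(B_t) gives d f(B_t) = f'(B_t) dB_t + (1/2) f''(B_t) dt. Compute derivatives of f(x) = 3*cos(4*x/3)/5:
  f'(x)  = -4*sin(4*x/3)/5
  f''(x) = -16*cos(4*x/3)/15
Substitute x = B_t and multiply the f'' term by 1/2:
  drift     = (1/2) * (-16*cos(4*x/3)/15) evaluated at B_t = -8*cos(4*B_t/3)/15
  diffusion = (-4*sin(4*x/3)/5) evaluated at B_t = -4*sin(4*B_t/3)/5
Therefore d(3*cos(4*B_t/3)/5) = (-8*cos(4*B_t/3)/15) dt + (-4*sin(4*B_t/3)/5) dB_t.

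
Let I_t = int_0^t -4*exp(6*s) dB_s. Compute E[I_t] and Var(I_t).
E[I_t] = 0; Var(I_t) = 4*exp(12*t)/3 - 4/3

The Itô integral of a deterministic integrand f(s) has mean 0 because each increment f(s) * (B_{s+ds} - B_s) has mean 0. By the Itô isometry:
  Var( int_0^t f(s) dB_s ) = E[ (int_0^t f(s) dB_s)^2 ] = int_0^t f(s)^2 ds.
Here f(s) = -4*exp(6*s), so f(s)^2 = 16*exp(12*s). Integrate:
  int_0^t (16*exp(12*s)) ds = 4*exp(12*t)/3 - 4/3.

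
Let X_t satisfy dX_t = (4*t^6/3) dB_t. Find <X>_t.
<X>_t = 16*t^13/117

For an Itô process dX_t = a(t) dt + b(t) dB_t, the quadratic variation is <X>_t = int_0^t b(s)^2 ds (the drift term does not contribute). Here b(s) = 4*s^6/3, so
  b(s)^2 = 16*s^12/9.
Integrating from 0 to t:
  <X>_t = int_0^t (16*s^12/9) ds = 16*t^13/117.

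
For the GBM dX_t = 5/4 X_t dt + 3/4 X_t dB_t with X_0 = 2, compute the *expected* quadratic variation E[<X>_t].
E[<X>_t] = 36*exp(49*t/16)/49 - 36/49

<X>_t = int_0^t ((3/4) * X_s)^2 ds. Taking expectation inside the integral: E[<X>_t] = (3/4)^2 * int_0^t E[X_s^2] ds. For GBM, E[X_s^2] = x_0^2 * exp((2 mu + sigma^2) s). Integrating:
  E[<X>_t] = (3/4)^2 * 2^2 * (exp((2*(5/4) + (3/4)^2) t) - 1) / (2*(5/4) + (3/4)^2)
           = (3/4)^2 * 2^2 * (exp((49/16) t) - 1) / (49/16) = 36*exp(49*t/16)/49 - 36/49.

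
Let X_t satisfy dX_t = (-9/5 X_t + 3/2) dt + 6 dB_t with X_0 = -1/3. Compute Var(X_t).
Var(X_t) = 10 - 10*exp(-18*t/5)

The variance V(t) = Var(X_t) satisfies V'(t) = 2 a V(t) + c^2 with V(0) = 0 (drift coefficient is linear in X, diffusion is constant). With a = -9/5, c = 6, the solution is
  V(t) = (c^2 / (2 a)) * (exp(2 a t) - 1)
       = (6^2 / (2*(-9/5))) * (exp((-18/5) t) - 1)
       = 10 - 10*exp(-18*t/5).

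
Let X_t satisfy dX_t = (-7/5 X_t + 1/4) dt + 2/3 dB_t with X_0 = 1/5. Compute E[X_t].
E[X_t] = 5/28 + 3*exp(-7*t/5)/140

Taking expectations and using E[dB_t] = 0, the mean m(t) = E[X_t] satisfies the ODE m'(t) = a m(t) + b with m(0) = x_0. With a = -7/5, b = 1/4, x_0 = 1/5, the solution is
  m(t) = x_0 * exp(a t) + (b/a) * (exp(a t) - 1)
       = (1/5) * exp((-7/5) t) + ((1/4)/(-7/5)) * (exp((-7/5) t) - 1)
       = 5/28 + 3*exp(-7*t/5)/140.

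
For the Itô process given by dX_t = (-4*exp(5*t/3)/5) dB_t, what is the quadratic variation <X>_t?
<X>_t = 24*exp(10*t/3)/125 - 24/125

For an Itô process dX_t = a(t) dt + b(t) dB_t, the quadratic variation is <X>_t = int_0^t b(s)^2 ds (the drift term does not contribute). Here b(s) = -4*exp(5*s/3)/5, so
  b(s)^2 = 16*exp(10*s/3)/25.
Integrating from 0 to t:
  <X>_t = int_0^t (16*exp(10*s/3)/25) ds = 24*exp(10*t/3)/125 - 24/125.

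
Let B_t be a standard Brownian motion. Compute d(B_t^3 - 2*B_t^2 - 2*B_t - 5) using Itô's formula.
d(B_t^3 - 2*B_t^2 - 2*B_t - 5) = (3*B_t - 2) dt + (3*B_t^2 - 4*B_t - 2) dB_t

Itô's formula for f(B_t) gives d f(B_t) = f'(B_t) dB_t + (1/2) f''(B_t) dt. Compute derivatives of f(x) = x^3 - 2*x^2 - 2*x - 5:
  f'(x)  = 3*x^2 - 4*x - 2
  f''(x) = 6*x - 4
Substitute x = B_t and multiply the f'' term by 1/2:
  drift     = (1/2) * (6*x - 4) evaluated at B_t = 3*B_t - 2
  diffusion = (3*x^2 - 4*x - 2) evaluated at B_t = 3*B_t^2 - 4*B_t - 2
Therefore d(B_t^3 - 2*B_t^2 - 2*B_t - 5) = (3*B_t - 2) dt + (3*B_t^2 - 4*B_t - 2) dB_t.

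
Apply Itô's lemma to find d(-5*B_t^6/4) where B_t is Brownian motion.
d(-5*B_t^6/4) = (-75*B_t^4/4) dt + (-15*B_t^5/2) dB_t

Itô's formula for f(B_t) gives d f(B_t) = f'(B_t) dB_t + (1/2) f''(B_t) dt. Compute derivatives of f(x) = -5*x^6/4:
  f'(x)  = -15*x^5/2
  f''(x) = -75*x^4/2
Substitute x = B_t and multiply the f'' term by 1/2:
  drift     = (1/2) * (-75*x^4/2) evaluated at B_t = -75*B_t^4/4
  diffusion = (-15*x^5/2) evaluated at B_t = -15*B_t^5/2
Therefore d(-5*B_t^6/4) = (-75*B_t^4/4) dt + (-15*B_t^5/2) dB_t.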